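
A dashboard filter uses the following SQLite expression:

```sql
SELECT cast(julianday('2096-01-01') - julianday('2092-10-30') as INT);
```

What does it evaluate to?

1 day remains in October 2092 after the 30th (31 − 30).
Full months from November 2092 through December 2095 contribute their day counts.
Then 1 day into January 2096.
Total: 1 + 30 + 31 + 31 + 28 + 31 + 30 + 31 + 30 + 31 + 31 + 30 + 31 + 30 + 31 + 31 + 28 + 31 + 30 + 31 + 30 + 31 + 31 + 30 + 31 + 30 + 31 + 31 + 28 + 31 + 30 + 31 + 30 + 31 + 31 + 30 + 31 + 30 + 31 + 1 = 1158.

1158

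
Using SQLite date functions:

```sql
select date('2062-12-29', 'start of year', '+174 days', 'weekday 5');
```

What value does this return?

`start of year` rewinds 2062-12-29 to 2062-01-01.
Applying '+174 days' to 2062-01-01: counting 174 days forward gives 2062-06-24.
`weekday 5` advances to the next Friday; 2062-06-24 is a Saturday, so it moves forward to 2062-06-30.

2062-06-30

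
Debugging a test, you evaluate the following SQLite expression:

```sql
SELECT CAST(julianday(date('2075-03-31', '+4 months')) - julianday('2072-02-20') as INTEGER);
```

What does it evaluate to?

Adding +4 months to 2075-03-31 gives 2075-07-31.
9 days remain in February 2072 after the 20th (29 − 20).
Full months from March 2072 through June 2075 contribute their day counts.
Then 31 days into July 2075.
Total: 9 + 31 + 30 + 31 + 30 + 31 + 31 + 30 + 31 + 30 + 31 + 31 + 28 + 31 + 30 + 31 + 30 + 31 + 31 + 30 + 31 + 30 + 31 + 31 + 28 + 31 + 30 + 31 + 30 + 31 + 31 + 30 + 31 + 30 + 31 + 31 + 28 + 31 + 30 + 31 + 30 + 31 = 1257.

1257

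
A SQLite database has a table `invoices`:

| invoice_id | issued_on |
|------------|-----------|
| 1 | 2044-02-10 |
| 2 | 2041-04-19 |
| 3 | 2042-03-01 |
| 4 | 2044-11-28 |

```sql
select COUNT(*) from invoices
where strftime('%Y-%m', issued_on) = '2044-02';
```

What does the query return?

1

Rows with year-month 2044-02: 2044-02-10 → 1.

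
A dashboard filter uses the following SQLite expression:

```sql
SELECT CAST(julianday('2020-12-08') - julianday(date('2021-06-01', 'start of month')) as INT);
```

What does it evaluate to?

-175

`start of month` rewinds 2021-06-01 to 2021-06-01.
23 days remain in December 2020 after the 8th (31 − 8).
January 2021: 31 days.
February 2021: 28 days.
March 2021: 31 days.
April 2021: 30 days.
May 2021: 31 days.
Then 1 day into June 2021.
Total: 23 + 31 + 28 + 31 + 30 + 31 + 1 = 175.
The subtraction is earlier − later, so the result is −175 → -175.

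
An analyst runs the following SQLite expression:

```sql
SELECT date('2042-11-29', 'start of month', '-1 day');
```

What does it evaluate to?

`start of month` rewinds 2042-11-29 to 2042-11-01.
Going back 1 day from 2042-11-01 reaches 2042-10-31 (last day of October, 31 days).

2042-10-31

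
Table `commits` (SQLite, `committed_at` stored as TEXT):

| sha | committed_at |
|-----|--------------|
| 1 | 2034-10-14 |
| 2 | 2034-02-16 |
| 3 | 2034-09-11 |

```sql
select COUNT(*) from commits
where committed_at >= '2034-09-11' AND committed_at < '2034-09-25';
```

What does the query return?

Rows in [2034-09-11, 2034-09-25): 2034-09-11 → 1 row.

1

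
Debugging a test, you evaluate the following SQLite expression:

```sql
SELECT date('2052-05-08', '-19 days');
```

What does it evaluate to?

2052-04-19

Going back 8 days from 2052-05-08 reaches 2052-04-30 (last day of April, 30 days).
Going back 11 days within April lands on 2052-04-19.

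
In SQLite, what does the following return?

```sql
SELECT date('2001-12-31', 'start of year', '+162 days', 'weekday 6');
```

2001-06-16

`start of year` rewinds 2001-12-31 to 2001-01-01.
Applying '+162 days' to 2001-01-01: counting 162 days forward gives 2001-06-12.
`weekday 6` advances to the next Saturday; 2001-06-12 is a Tuesday, so it moves forward to 2001-06-16.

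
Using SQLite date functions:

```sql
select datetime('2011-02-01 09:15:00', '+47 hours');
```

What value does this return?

+47 hours from 2011-02-01 09:15:00 is 2011-02-03 08:15:00 (crosses midnight).

2011-02-03 08:15:00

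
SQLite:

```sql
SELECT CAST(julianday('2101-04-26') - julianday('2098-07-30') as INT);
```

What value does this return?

1 day remains in July 2098 after the 30th (31 − 30).
Full months from August 2098 through March 2101 contribute their day counts.
Then 26 days into April 2101.
Total: 1 + 31 + 30 + 31 + 30 + 31 + 31 + 28 + 31 + 30 + 31 + 30 + 31 + 31 + 30 + 31 + 30 + 31 + 31 + 28 + 31 + 30 + 31 + 30 + 31 + 31 + 30 + 31 + 30 + 31 + 31 + 28 + 31 + 26 = 1000.

1000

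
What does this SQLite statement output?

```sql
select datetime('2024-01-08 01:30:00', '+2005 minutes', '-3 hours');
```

2005 minutes = 33h 25m; +2005 minutes from 2024-01-08 01:30:00 is 2024-01-09 10:55:00 (crosses midnight).
-3 hours from 2024-01-09 10:55:00 is 2024-01-09 07:55:00.

2024-01-09 07:55:00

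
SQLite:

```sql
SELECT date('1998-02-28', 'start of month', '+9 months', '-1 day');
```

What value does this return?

`start of month` rewinds 1998-02-28 to 1998-02-01.
Adding +9 months to 1998-02-01 gives 1998-11-01.
Going back 1 day from 1998-11-01 reaches 1998-10-31 (last day of October, 31 days).

1998-10-31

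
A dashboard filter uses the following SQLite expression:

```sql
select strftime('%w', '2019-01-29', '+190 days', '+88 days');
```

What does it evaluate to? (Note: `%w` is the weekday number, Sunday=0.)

First apply '+190 days', '+88 days': 2019-01-29 → 2019-11-03.
2019-11-03 is a Sunday; with Sunday=0 that is 0.

0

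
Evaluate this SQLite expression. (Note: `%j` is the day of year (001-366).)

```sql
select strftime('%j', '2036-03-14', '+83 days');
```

First apply '+83 days': 2036-03-14 → 2036-06-05.
Day-of-year for 2036-06-05: days since 2036-01-01 inclusive = 157, zero-padded to 157.

157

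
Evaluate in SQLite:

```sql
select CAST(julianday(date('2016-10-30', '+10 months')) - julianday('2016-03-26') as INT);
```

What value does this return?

Adding +10 months to 2016-10-30 gives 2017-08-30.
5 days remain in March 2016 after the 26th (31 − 26).
Full months from April 2016 through July 2017 contribute their day counts.
Then 30 days into August 2017.
Total: 5 + 30 + 31 + 30 + 31 + 31 + 30 + 31 + 30 + 31 + 31 + 28 + 31 + 30 + 31 + 30 + 31 + 30 = 522.

522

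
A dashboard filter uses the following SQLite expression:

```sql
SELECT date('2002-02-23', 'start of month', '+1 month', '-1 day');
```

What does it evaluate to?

2002-02-28

`start of month` rewinds 2002-02-23 to 2002-02-01.
Adding +1 month to 2002-02-01 gives 2002-03-01.
Going back 1 day from 2002-03-01 reaches 2002-02-28 (last day of February, 28 days).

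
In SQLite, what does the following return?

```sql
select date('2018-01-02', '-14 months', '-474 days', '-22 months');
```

Adding -14 months to 2018-01-02 gives 2016-11-02.
Applying '-474 days' to 2016-11-02: counting 474 days back gives 2015-07-17.
Adding -22 months to 2015-07-17 gives 2013-09-17.

2013-09-17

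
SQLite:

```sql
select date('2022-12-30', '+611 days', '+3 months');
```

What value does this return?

2024-12-01

Applying '+611 days' to 2022-12-30: counting 611 days forward gives 2024-09-01.
Adding +3 months to 2024-09-01 gives 2024-12-01.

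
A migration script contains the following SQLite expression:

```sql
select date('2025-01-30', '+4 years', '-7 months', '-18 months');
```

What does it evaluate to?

Adding +4 years to 2025-01-30 gives 2029-01-30.
Adding -7 months to 2029-01-30 gives 2028-06-30.
Adding -18 months to 2028-06-30 gives 2026-12-30.

2026-12-30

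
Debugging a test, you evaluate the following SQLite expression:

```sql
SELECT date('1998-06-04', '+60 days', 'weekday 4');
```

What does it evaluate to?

1998-08-06

Applying '+60 days' to 1998-06-04: counting 60 days forward gives 1998-08-03.
`weekday 4` advances to the next Thursday; 1998-08-03 is a Monday, so it moves forward to 1998-08-06.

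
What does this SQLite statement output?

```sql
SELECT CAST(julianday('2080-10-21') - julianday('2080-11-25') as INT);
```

-35

10 days remain in October 2080 after the 21st (31 − 21).
Then 25 days into November 2080.
Total: 10 + 25 = 35.
The subtraction is earlier − later, so the result is −35 → -35.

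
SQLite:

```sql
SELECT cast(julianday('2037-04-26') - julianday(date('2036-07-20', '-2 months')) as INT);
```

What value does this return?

341

Adding -2 months to 2036-07-20 gives 2036-05-20.
11 days remain in May 2036 after the 20th (31 − 20).
Full months from June 2036 through March 2037 contribute their day counts.
Then 26 days into April 2037.
Total: 11 + 30 + 31 + 31 + 30 + 31 + 30 + 31 + 31 + 28 + 31 + 26 = 341.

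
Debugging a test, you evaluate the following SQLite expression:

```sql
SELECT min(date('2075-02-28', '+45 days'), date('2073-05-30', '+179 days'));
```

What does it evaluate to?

date('2075-02-28', '+45 days') → 2075-04-14.
date('2073-05-30', '+179 days') → 2073-11-25.
Earlier of the two is 2073-11-25.

2073-11-25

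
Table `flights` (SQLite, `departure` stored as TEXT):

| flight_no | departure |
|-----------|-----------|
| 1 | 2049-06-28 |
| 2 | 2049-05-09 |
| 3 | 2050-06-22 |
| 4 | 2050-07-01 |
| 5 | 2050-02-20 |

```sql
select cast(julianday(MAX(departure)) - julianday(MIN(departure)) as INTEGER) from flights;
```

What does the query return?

418

MIN = 2049-05-09, MAX = 2050-07-01.
22 days remain in May 2049 after the 9th (31 − 9).
Full months from June 2049 through June 2050 contribute their day counts.
Then 1 day into July 2050.
Total: 22 + 30 + 31 + 31 + 30 + 31 + 30 + 31 + 31 + 28 + 31 + 30 + 31 + 30 + 1 = 418.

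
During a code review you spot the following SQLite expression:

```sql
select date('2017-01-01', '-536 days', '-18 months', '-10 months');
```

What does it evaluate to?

Applying '-536 days' to 2017-01-01: counting 536 days back gives 2015-07-15.
Adding -18 months to 2015-07-15 gives 2014-01-15.
Adding -10 months to 2014-01-15 gives 2013-03-15.

2013-03-15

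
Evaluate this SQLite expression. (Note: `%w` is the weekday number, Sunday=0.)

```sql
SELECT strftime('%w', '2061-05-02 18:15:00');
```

1

2061-05-02 is a Monday; with Sunday=0 that is 1.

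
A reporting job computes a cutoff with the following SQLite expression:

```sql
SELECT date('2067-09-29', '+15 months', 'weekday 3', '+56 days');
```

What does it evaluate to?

2069-02-27

Adding +15 months to 2067-09-29 gives 2068-12-29.
`weekday 3` advances to the next Wednesday; 2068-12-29 is a Saturday, so it moves forward to 2069-01-02.
Applying '+56 days' to 2069-01-02: counting 56 days forward gives 2069-02-27.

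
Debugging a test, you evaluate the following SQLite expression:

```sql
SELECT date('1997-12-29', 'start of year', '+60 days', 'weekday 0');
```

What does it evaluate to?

`start of year` rewinds 1997-12-29 to 1997-01-01.
Applying '+60 days' to 1997-01-01: counting 60 days forward gives 1997-03-02.
`weekday 0` advances to the next Sunday; 1997-03-02 is already a Sunday, so it stays at 1997-03-02.

1997-03-02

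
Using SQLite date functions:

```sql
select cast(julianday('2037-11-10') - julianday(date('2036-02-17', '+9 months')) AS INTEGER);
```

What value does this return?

Adding +9 months to 2036-02-17 gives 2036-11-17.
13 days remain in November 2036 after the 17th (30 − 17).
Full months from December 2036 through October 2037 contribute their day counts.
Then 10 days into November 2037.
Total: 13 + 31 + 31 + 28 + 31 + 30 + 31 + 30 + 31 + 31 + 30 + 31 + 10 = 358.

358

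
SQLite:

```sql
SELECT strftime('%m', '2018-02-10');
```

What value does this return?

02

`%m` extracts the 2-digit month (01-12): 02.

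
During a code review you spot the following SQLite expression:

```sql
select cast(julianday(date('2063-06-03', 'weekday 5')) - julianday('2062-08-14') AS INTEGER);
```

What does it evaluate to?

`weekday 5` advances to the next Friday; 2063-06-03 is a Sunday, so it moves forward to 2063-06-08.
17 days remain in August 2062 after the 14th (31 − 14).
Full months from September 2062 through May 2063 contribute their day counts.
Then 8 days into June 2063.
Total: 17 + 30 + 31 + 30 + 31 + 31 + 28 + 31 + 30 + 31 + 8 = 298.

298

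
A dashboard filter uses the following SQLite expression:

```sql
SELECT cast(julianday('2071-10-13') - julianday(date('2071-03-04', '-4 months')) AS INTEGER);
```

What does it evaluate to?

343

Adding -4 months to 2071-03-04 gives 2070-11-04.
26 days remain in November 2070 after the 4th (30 − 4).
Full months from December 2070 through September 2071 contribute their day counts.
Then 13 days into October 2071.
Total: 26 + 31 + 31 + 28 + 31 + 30 + 31 + 30 + 31 + 31 + 30 + 13 = 343.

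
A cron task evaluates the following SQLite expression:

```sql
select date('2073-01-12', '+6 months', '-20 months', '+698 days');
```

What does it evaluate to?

Adding +6 months to 2073-01-12 gives 2073-07-12.
Adding -20 months to 2073-07-12 gives 2071-11-12.
Applying '+698 days' to 2071-11-12: counting 698 days forward gives 2073-10-10.

2073-10-10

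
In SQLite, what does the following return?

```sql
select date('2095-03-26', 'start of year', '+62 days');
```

2095-03-04

`start of year` rewinds 2095-03-26 to 2095-01-01.
Applying '+62 days' to 2095-01-01: counting 62 days forward gives 2095-03-04.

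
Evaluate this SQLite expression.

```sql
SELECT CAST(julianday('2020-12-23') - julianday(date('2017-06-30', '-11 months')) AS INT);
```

1607

Adding -11 months to 2017-06-30 gives 2016-07-30.
1 day remains in July 2016 after the 30th (31 − 30).
Full months from August 2016 through November 2020 contribute their day counts.
Then 23 days into December 2020.
Total: 1 + 31 + 30 + 31 + 30 + 31 + 31 + 28 + 31 + 30 + 31 + 30 + 31 + 31 + 30 + 31 + 30 + 31 + 31 + 28 + 31 + 30 + 31 + 30 + 31 + 31 + 30 + 31 + 30 + 31 + 31 + 28 + 31 + 30 + 31 + 30 + 31 + 31 + 30 + 31 + 30 + 31 + 31 + 29 + 31 + 30 + 31 + 30 + 31 + 31 + 30 + 31 + 30 + 23 = 1607.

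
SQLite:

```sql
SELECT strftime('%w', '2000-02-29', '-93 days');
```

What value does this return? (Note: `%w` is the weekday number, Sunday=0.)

First apply '-93 days': 2000-02-29 → 1999-11-28.
1999-11-28 is a Sunday; with Sunday=0 that is 0.

0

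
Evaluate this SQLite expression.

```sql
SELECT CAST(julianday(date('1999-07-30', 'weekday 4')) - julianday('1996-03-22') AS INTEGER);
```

`weekday 4` advances to the next Thursday; 1999-07-30 is a Friday, so it moves forward to 1999-08-05.
9 days remain in March 1996 after the 22nd (31 − 22).
Full months from April 1996 through July 1999 contribute their day counts.
Then 5 days into August 1999.
Total: 9 + 30 + 31 + 30 + 31 + 31 + 30 + 31 + 30 + 31 + 31 + 28 + 31 + 30 + 31 + 30 + 31 + 31 + 30 + 31 + 30 + 31 + 31 + 28 + 31 + 30 + 31 + 30 + 31 + 31 + 30 + 31 + 30 + 31 + 31 + 28 + 31 + 30 + 31 + 30 + 31 + 5 = 1231.

1231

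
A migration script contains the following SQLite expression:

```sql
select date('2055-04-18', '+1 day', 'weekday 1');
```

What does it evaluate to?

Advancing 1 more day within April lands on 2055-04-19.
`weekday 1` advances to the next Monday; 2055-04-19 is already a Monday, so it stays at 2055-04-19.

2055-04-19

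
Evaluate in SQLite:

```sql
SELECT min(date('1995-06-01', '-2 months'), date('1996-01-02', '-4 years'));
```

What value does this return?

1992-01-02

date('1995-06-01', '-2 months') → 1995-04-01.
date('1996-01-02', '-4 years') → 1992-01-02.
Earlier of the two is 1992-01-02.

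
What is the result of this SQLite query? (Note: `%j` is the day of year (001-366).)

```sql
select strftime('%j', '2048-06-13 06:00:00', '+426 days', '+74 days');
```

First apply '+426 days', '+74 days': 2048-06-13 06:00:00 → 2049-10-26 06:00:00.
Day-of-year for 2049-10-26: days since 2049-01-01 inclusive = 299, zero-padded to 299.

299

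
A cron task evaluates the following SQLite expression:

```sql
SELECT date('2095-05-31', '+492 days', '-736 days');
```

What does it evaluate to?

Applying '+492 days' to 2095-05-31: counting 492 days forward gives 2096-10-04.
Applying '-736 days' to 2096-10-04: counting 736 days back gives 2094-09-29.

2094-09-29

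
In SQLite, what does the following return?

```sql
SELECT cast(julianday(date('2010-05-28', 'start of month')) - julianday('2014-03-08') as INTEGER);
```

-1407

`start of month` rewinds 2010-05-28 to 2010-05-01.
30 days remain in May 2010 after the 1st (31 − 1).
Full months from June 2010 through February 2014 contribute their day counts.
Then 8 days into March 2014.
Total: 30 + 30 + 31 + 31 + 30 + 31 + 30 + 31 + 31 + 28 + 31 + 30 + 31 + 30 + 31 + 31 + 30 + 31 + 30 + 31 + 31 + 29 + 31 + 30 + 31 + 30 + 31 + 31 + 30 + 31 + 30 + 31 + 31 + 28 + 31 + 30 + 31 + 30 + 31 + 31 + 30 + 31 + 30 + 31 + 31 + 28 + 8 = 1407.
The subtraction is earlier − later, so the result is −1407 → -1407.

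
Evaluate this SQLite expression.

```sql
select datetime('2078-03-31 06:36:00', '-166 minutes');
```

2078-03-31 03:50:00

166 minutes = 2h 46m; -166 minutes from 2078-03-31 06:36:00 is 2078-03-31 03:50:00.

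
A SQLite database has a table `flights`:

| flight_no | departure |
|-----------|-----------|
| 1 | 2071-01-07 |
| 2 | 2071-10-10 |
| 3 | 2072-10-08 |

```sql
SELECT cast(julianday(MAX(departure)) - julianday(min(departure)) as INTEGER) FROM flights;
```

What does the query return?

640

MIN = 2071-01-07, MAX = 2072-10-08.
24 days remain in January 2071 after the 7th (31 − 7).
Full months from February 2071 through September 2072 contribute their day counts.
Then 8 days into October 2072.
Total: 24 + 28 + 31 + 30 + 31 + 30 + 31 + 31 + 30 + 31 + 30 + 31 + 31 + 29 + 31 + 30 + 31 + 30 + 31 + 31 + 30 + 8 = 640.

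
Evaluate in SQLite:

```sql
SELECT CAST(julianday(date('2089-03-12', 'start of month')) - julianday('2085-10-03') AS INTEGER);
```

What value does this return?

`start of month` rewinds 2089-03-12 to 2089-03-01.
28 days remain in October 2085 after the 3rd (31 − 3).
Full months from November 2085 through February 2089 contribute their day counts.
Then 1 day into March 2089.
Total: 28 + 30 + 31 + 31 + 28 + 31 + 30 + 31 + 30 + 31 + 31 + 30 + 31 + 30 + 31 + 31 + 28 + 31 + 30 + 31 + 30 + 31 + 31 + 30 + 31 + 30 + 31 + 31 + 29 + 31 + 30 + 31 + 30 + 31 + 31 + 30 + 31 + 30 + 31 + 31 + 28 + 1 = 1245.

1245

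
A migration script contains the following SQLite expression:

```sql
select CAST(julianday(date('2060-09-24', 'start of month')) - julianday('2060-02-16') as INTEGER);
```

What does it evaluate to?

`start of month` rewinds 2060-09-24 to 2060-09-01.
13 days remain in February 2060 after the 16th (29 − 16).
Full months from March 2060 through August 2060 contribute their day counts.
Then 1 day into September 2060.
Total: 13 + 31 + 30 + 31 + 30 + 31 + 31 + 1 = 198.

198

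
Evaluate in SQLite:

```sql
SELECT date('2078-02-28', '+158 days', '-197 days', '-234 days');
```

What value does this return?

Applying '+158 days' to 2078-02-28: counting 158 days forward gives 2078-08-05.
Applying '-197 days' to 2078-08-05: counting 197 days back gives 2078-01-20.
Applying '-234 days' to 2078-01-20: counting 234 days back gives 2077-05-31.

2077-05-31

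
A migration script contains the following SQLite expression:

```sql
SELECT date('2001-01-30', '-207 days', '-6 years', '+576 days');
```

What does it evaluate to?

Applying '-207 days' to 2001-01-30: counting 207 days back gives 2000-07-07.
Adding -6 years to 2000-07-07 gives 1994-07-07.
Applying '+576 days' to 1994-07-07: counting 576 days forward gives 1996-02-03.

1996-02-03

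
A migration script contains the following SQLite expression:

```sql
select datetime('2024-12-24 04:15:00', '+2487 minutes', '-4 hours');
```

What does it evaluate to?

2487 minutes = 41h 27m; +2487 minutes from 2024-12-24 04:15:00 is 2024-12-25 21:42:00 (crosses midnight).
-4 hours from 2024-12-25 21:42:00 is 2024-12-25 17:42:00.

2024-12-25 17:42:00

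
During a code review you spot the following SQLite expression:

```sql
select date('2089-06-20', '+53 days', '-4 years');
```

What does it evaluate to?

Applying '+53 days' to 2089-06-20: counting 53 days forward gives 2089-08-12.
Adding -4 years to 2089-08-12 gives 2085-08-12.

2085-08-12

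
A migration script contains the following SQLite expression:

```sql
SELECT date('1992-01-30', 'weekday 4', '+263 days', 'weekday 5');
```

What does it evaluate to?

1992-10-23

`weekday 4` advances to the next Thursday; 1992-01-30 is already a Thursday, so it stays at 1992-01-30.
Applying '+263 days' to 1992-01-30: counting 263 days forward gives 1992-10-19.
`weekday 5` advances to the next Friday; 1992-10-19 is a Monday, so it moves forward to 1992-10-23.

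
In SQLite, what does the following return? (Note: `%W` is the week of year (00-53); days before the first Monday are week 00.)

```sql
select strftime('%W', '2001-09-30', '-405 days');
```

34

First apply '-405 days': 2001-09-30 → 2000-08-21.
2000-08-21 is a Monday. SQLite's %W counts Mondays since the year started; the result is 34.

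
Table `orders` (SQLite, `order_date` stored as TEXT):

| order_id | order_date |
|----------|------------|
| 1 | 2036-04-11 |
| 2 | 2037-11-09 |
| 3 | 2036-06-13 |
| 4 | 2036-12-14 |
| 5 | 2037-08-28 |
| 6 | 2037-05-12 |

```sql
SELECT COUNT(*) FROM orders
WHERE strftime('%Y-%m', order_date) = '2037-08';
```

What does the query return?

1

Rows with year-month 2037-08: 2037-08-28 → 1.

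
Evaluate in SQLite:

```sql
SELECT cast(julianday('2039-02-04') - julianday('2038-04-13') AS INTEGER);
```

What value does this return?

17 days remain in April 2038 after the 13th (30 − 13).
Full months from May 2038 through January 2039 contribute their day counts.
Then 4 days into February 2039.
Total: 17 + 31 + 30 + 31 + 31 + 30 + 31 + 30 + 31 + 31 + 4 = 297.

297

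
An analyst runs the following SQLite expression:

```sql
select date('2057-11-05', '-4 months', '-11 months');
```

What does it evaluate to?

Adding -4 months to 2057-11-05 gives 2057-07-05.
Adding -11 months to 2057-07-05 gives 2056-08-05.

2056-08-05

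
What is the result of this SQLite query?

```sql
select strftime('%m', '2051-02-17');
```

02

`%m` extracts the 2-digit month (01-12): 02.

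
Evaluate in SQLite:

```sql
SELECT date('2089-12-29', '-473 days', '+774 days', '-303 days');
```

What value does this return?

Applying '-473 days' to 2089-12-29: counting 473 days back gives 2088-09-12.
Applying '+774 days' to 2088-09-12: counting 774 days forward gives 2090-10-26.
Applying '-303 days' to 2090-10-26: counting 303 days back gives 2089-12-27.

2089-12-27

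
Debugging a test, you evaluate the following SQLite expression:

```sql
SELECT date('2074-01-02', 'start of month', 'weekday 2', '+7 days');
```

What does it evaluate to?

`start of month` rewinds 2074-01-02 to 2074-01-01.
`weekday 2` advances to the next Tuesday; 2074-01-01 is a Monday, so it moves forward to 2074-01-02.
Advancing 7 more days within January lands on 2074-01-09.

2074-01-09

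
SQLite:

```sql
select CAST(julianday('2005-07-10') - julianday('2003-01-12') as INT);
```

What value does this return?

19 days remain in January 2003 after the 12th (31 − 12).
Full months from February 2003 through June 2005 contribute their day counts.
Then 10 days into July 2005.
Total: 19 + 28 + 31 + 30 + 31 + 30 + 31 + 31 + 30 + 31 + 30 + 31 + 31 + 29 + 31 + 30 + 31 + 30 + 31 + 31 + 30 + 31 + 30 + 31 + 31 + 28 + 31 + 30 + 31 + 30 + 10 = 910.

910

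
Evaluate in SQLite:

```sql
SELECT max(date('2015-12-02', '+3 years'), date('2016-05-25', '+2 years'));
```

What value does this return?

date('2015-12-02', '+3 years') → 2018-12-02.
date('2016-05-25', '+2 years') → 2018-05-25.
Later of the two is 2018-12-02.

2018-12-02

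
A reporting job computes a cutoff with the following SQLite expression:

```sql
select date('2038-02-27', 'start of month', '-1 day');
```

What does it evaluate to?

`start of month` rewinds 2038-02-27 to 2038-02-01.
Going back 1 day from 2038-02-01 reaches 2038-01-31 (last day of January, 31 days).

2038-01-31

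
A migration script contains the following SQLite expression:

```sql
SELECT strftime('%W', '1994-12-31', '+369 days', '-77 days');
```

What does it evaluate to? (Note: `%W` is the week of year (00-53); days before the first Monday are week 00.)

First apply '+369 days', '-77 days': 1994-12-31 → 1995-10-19.
1995-10-19 is a Thursday. SQLite's %W counts Mondays since the year started; the result is 42.

42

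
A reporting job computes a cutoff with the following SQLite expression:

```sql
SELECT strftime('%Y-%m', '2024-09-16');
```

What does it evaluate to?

2024-09

`%Y-%m` extracts the year-month: 2024-09.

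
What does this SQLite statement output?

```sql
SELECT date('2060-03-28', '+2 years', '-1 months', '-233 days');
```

Adding +2 years to 2060-03-28 gives 2062-03-28.
Adding -1 month to 2062-03-28 gives 2062-02-28.
Applying '-233 days' to 2062-02-28: counting 233 days back gives 2061-07-10.

2061-07-10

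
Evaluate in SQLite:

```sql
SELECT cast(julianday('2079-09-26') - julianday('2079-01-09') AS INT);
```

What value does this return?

260

22 days remain in January 2079 after the 9th (31 − 9).
Full months from February 2079 through August 2079 contribute their day counts.
Then 26 days into September 2079.
Total: 22 + 28 + 31 + 30 + 31 + 30 + 31 + 31 + 26 = 260.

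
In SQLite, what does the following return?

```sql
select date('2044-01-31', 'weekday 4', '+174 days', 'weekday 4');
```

2044-07-28

`weekday 4` advances to the next Thursday; 2044-01-31 is a Sunday, so it moves forward to 2044-02-04.
Applying '+174 days' to 2044-02-04: counting 174 days forward gives 2044-07-27.
`weekday 4` advances to the next Thursday; 2044-07-27 is a Wednesday, so it moves forward to 2044-07-28.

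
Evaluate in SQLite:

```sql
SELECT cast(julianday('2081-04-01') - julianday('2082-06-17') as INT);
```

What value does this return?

-442

29 days remain in April 2081 after the 1st (30 − 1).
Full months from May 2081 through May 2082 contribute their day counts.
Then 17 days into June 2082.
Total: 29 + 31 + 30 + 31 + 31 + 30 + 31 + 30 + 31 + 31 + 28 + 31 + 30 + 31 + 17 = 442.
The subtraction is earlier − later, so the result is −442 → -442.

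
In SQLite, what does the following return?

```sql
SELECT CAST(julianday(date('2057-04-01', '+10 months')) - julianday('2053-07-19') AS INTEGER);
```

Adding +10 months to 2057-04-01 gives 2058-02-01.
12 days remain in July 2053 after the 19th (31 − 19).
Full months from August 2053 through January 2058 contribute their day counts.
Then 1 day into February 2058.
Total: 12 + 31 + 30 + 31 + 30 + 31 + 31 + 28 + 31 + 30 + 31 + 30 + 31 + 31 + 30 + 31 + 30 + 31 + 31 + 28 + 31 + 30 + 31 + 30 + 31 + 31 + 30 + 31 + 30 + 31 + 31 + 29 + 31 + 30 + 31 + 30 + 31 + 31 + 30 + 31 + 30 + 31 + 31 + 28 + 31 + 30 + 31 + 30 + 31 + 31 + 30 + 31 + 30 + 31 + 31 + 1 = 1658.

1658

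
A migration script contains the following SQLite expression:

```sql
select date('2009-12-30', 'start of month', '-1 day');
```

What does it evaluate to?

2009-11-30

`start of month` rewinds 2009-12-30 to 2009-12-01.
Going back 1 day from 2009-12-01 reaches 2009-11-30 (last day of November, 30 days).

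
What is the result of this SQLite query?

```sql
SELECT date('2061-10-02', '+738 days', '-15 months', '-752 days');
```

2060-06-18

Applying '+738 days' to 2061-10-02: counting 738 days forward gives 2063-10-10.
Adding -15 months to 2063-10-10 gives 2062-07-10.
Applying '-752 days' to 2062-07-10: counting 752 days back gives 2060-06-18.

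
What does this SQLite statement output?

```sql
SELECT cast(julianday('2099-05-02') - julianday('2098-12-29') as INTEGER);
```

2 days remain in December 2098 after the 29th (31 − 29).
January 2099: 31 days.
February 2099: 28 days.
March 2099: 31 days.
April 2099: 30 days.
Then 2 days into May 2099.
Total: 2 + 31 + 28 + 31 + 30 + 2 = 124.

124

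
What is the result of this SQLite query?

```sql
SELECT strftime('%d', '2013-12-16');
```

16

`%d` extracts the 2-digit day of month: 16.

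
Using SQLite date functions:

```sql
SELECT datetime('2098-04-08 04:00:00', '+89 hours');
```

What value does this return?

+89 hours from 2098-04-08 04:00:00 is 2098-04-11 21:00:00 (crosses midnight).

2098-04-11 21:00:00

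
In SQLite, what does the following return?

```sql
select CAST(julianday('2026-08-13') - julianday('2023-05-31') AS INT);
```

0 days remain in May 2023 after the 31st (31 − 31).
Full months from June 2023 through July 2026 contribute their day counts.
Then 13 days into August 2026.
Total: 0 + 30 + 31 + 31 + 30 + 31 + 30 + 31 + 31 + 29 + 31 + 30 + 31 + 30 + 31 + 31 + 30 + 31 + 30 + 31 + 31 + 28 + 31 + 30 + 31 + 30 + 31 + 31 + 30 + 31 + 30 + 31 + 31 + 28 + 31 + 30 + 31 + 30 + 31 + 13 = 1170.

1170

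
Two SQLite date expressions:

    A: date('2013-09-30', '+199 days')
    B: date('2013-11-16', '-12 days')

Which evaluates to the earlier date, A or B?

A = 2014-04-17.
B = 2013-11-04.
B is earlier.

B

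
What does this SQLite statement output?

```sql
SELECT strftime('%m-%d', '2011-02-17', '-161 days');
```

09-09

First apply '-161 days': 2011-02-17 → 2010-09-09.
`%m-%d` extracts the month-day: 09-09.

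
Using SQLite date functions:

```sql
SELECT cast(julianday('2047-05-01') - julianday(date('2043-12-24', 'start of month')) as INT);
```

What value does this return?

1247

`start of month` rewinds 2043-12-24 to 2043-12-01.
30 days remain in December 2043 after the 1st (31 − 1).
Full months from January 2044 through April 2047 contribute their day counts.
Then 1 day into May 2047.
Total: 30 + 31 + 29 + 31 + 30 + 31 + 30 + 31 + 31 + 30 + 31 + 30 + 31 + 31 + 28 + 31 + 30 + 31 + 30 + 31 + 31 + 30 + 31 + 30 + 31 + 31 + 28 + 31 + 30 + 31 + 30 + 31 + 31 + 30 + 31 + 30 + 31 + 31 + 28 + 31 + 30 + 1 = 1247.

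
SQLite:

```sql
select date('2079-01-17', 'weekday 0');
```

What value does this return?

`weekday 0` advances to the next Sunday; 2079-01-17 is a Tuesday, so it moves forward to 2079-01-22.

2079-01-22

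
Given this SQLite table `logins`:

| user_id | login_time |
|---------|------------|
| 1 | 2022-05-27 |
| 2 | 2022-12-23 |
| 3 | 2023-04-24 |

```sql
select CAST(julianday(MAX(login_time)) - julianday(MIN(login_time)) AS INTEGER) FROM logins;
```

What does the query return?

332

MIN = 2022-05-27, MAX = 2023-04-24.
4 days remain in May 2022 after the 27th (31 − 27).
Full months from June 2022 through March 2023 contribute their day counts.
Then 24 days into April 2023.
Total: 4 + 30 + 31 + 31 + 30 + 31 + 30 + 31 + 31 + 28 + 31 + 24 = 332.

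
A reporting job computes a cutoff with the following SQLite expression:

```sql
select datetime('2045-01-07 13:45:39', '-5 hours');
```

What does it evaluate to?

2045-01-07 08:45:39

-5 hours from 2045-01-07 13:45:39 is 2045-01-07 08:45:39.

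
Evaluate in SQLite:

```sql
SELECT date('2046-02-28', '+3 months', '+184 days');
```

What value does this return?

Adding +3 months to 2046-02-28 gives 2046-05-28.
Applying '+184 days' to 2046-05-28: counting 184 days forward gives 2046-11-28.

2046-11-28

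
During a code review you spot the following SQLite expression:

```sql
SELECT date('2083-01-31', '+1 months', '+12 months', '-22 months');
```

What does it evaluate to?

Adding +1 month to 2083-01-31 targets 2083-02-31. February 2083 has only 28 days, so SQLite normalizes the 3-day overflow forward to 2083-03-03.
Adding +12 months to 2083-03-03 gives 2084-03-03.
Adding -22 months to 2084-03-03 gives 2082-05-03.

2082-05-03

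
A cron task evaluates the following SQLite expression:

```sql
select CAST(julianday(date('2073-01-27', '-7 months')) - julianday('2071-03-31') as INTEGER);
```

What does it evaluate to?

454

Adding -7 months to 2073-01-27 gives 2072-06-27.
0 days remain in March 2071 after the 31st (31 − 31).
Full months from April 2071 through May 2072 contribute their day counts.
Then 27 days into June 2072.
Total: 0 + 30 + 31 + 30 + 31 + 31 + 30 + 31 + 30 + 31 + 31 + 29 + 31 + 30 + 31 + 27 = 454.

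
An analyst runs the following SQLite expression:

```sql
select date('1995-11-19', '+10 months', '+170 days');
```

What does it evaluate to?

Adding +10 months to 1995-11-19 gives 1996-09-19.
Applying '+170 days' to 1996-09-19: counting 170 days forward gives 1997-03-08.

1997-03-08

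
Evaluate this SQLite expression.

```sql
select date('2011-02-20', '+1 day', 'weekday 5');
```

Advancing 1 more day within February lands on 2011-02-21.
`weekday 5` advances to the next Friday; 2011-02-21 is a Monday, so it moves forward to 2011-02-25.

2011-02-25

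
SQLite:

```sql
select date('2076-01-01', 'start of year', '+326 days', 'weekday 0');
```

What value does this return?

2076-11-22

`start of year` rewinds 2076-01-01 to 2076-01-01.
Applying '+326 days' to 2076-01-01: counting 326 days forward gives 2076-11-22.
`weekday 0` advances to the next Sunday; 2076-11-22 is already a Sunday, so it stays at 2076-11-22.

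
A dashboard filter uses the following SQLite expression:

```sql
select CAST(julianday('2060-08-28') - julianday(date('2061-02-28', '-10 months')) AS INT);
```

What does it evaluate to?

122

Adding -10 months to 2061-02-28 gives 2060-04-28.
2 days remain in April 2060 after the 28th (30 − 28).
May 2060: 31 days.
June 2060: 30 days.
July 2060: 31 days.
Then 28 days into August 2060.
Total: 2 + 31 + 30 + 31 + 28 = 122.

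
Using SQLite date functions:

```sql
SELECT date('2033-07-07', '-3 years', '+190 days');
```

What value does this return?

Adding -3 years to 2033-07-07 gives 2030-07-07.
Applying '+190 days' to 2030-07-07: counting 190 days forward gives 2031-01-13.

2031-01-13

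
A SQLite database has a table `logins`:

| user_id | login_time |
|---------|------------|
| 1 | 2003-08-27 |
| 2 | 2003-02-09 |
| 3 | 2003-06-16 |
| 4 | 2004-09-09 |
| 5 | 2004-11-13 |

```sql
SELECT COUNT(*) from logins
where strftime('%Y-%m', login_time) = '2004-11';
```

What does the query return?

1

Rows with year-month 2004-11: 2004-11-13 → 1.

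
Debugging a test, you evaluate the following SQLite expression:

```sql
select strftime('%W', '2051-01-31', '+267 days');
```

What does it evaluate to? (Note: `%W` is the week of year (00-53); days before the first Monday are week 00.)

First apply '+267 days': 2051-01-31 → 2051-10-25.
2051-10-25 is a Wednesday. SQLite's %W counts Mondays since the year started; the result is 43.

43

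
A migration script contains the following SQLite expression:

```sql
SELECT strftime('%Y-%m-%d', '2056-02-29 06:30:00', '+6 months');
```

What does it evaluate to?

First apply '+6 months': 2056-02-29 06:30:00 → 2056-08-29 06:30:00.
`%Y-%m-%d` extracts the ISO date: 2056-08-29.

2056-08-29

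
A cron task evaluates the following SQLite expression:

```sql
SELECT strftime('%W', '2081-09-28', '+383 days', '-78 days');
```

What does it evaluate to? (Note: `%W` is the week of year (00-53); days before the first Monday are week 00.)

30

First apply '+383 days', '-78 days': 2081-09-28 → 2082-07-30.
2082-07-30 is a Thursday. SQLite's %W counts Mondays since the year started; the result is 30.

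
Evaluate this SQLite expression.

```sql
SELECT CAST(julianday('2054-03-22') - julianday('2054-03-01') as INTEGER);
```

21

Both dates are in March 2054: 22 − 1 = 21.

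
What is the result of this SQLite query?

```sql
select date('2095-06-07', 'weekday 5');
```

2095-06-10

`weekday 5` advances to the next Friday; 2095-06-07 is a Tuesday, so it moves forward to 2095-06-10.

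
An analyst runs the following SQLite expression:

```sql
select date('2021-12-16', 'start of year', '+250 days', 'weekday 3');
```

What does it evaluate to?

2021-09-08

`start of year` rewinds 2021-12-16 to 2021-01-01.
Applying '+250 days' to 2021-01-01: counting 250 days forward gives 2021-09-08.
`weekday 3` advances to the next Wednesday; 2021-09-08 is already a Wednesday, so it stays at 2021-09-08.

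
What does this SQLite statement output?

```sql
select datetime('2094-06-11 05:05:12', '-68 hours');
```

2094-06-08 09:05:12

-68 hours from 2094-06-11 05:05:12 is 2094-06-08 09:05:12 (crosses midnight).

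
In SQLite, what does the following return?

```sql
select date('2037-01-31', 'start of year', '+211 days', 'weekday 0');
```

`start of year` rewinds 2037-01-31 to 2037-01-01.
Applying '+211 days' to 2037-01-01: counting 211 days forward gives 2037-07-31.
`weekday 0` advances to the next Sunday; 2037-07-31 is a Friday, so it moves forward to 2037-08-02.

2037-08-02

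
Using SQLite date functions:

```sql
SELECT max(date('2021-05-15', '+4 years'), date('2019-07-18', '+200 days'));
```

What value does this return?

date('2021-05-15', '+4 years') → 2025-05-15.
date('2019-07-18', '+200 days') → 2020-02-03.
Later of the two is 2025-05-15.

2025-05-15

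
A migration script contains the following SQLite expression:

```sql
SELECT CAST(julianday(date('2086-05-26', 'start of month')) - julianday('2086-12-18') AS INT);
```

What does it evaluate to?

-231

`start of month` rewinds 2086-05-26 to 2086-05-01.
30 days remain in May 2086 after the 1st (31 − 1).
Full months from June 2086 through November 2086 contribute their day counts.
Then 18 days into December 2086.
Total: 30 + 30 + 31 + 31 + 30 + 31 + 30 + 18 = 231.
The subtraction is earlier − later, so the result is −231 → -231.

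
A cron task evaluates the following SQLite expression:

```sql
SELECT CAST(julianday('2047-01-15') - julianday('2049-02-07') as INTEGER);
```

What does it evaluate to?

-754

16 days remain in January 2047 after the 15th (31 − 15).
Full months from February 2047 through January 2049 contribute their day counts.
Then 7 days into February 2049.
Total: 16 + 28 + 31 + 30 + 31 + 30 + 31 + 31 + 30 + 31 + 30 + 31 + 31 + 29 + 31 + 30 + 31 + 30 + 31 + 31 + 30 + 31 + 30 + 31 + 31 + 7 = 754.
The subtraction is earlier − later, so the result is −754 → -754.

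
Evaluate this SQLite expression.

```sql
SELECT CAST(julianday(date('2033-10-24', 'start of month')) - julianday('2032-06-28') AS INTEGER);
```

460

`start of month` rewinds 2033-10-24 to 2033-10-01.
2 days remain in June 2032 after the 28th (30 − 28).
Full months from July 2032 through September 2033 contribute their day counts.
Then 1 day into October 2033.
Total: 2 + 31 + 31 + 30 + 31 + 30 + 31 + 31 + 28 + 31 + 30 + 31 + 30 + 31 + 31 + 30 + 1 = 460.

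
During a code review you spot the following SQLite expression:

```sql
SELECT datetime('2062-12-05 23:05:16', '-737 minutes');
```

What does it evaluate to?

2062-12-05 10:48:16

737 minutes = 12h 17m; -737 minutes from 2062-12-05 23:05:16 is 2062-12-05 10:48:16.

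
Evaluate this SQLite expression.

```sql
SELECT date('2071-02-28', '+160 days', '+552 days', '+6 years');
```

2079-02-09

Applying '+160 days' to 2071-02-28: counting 160 days forward gives 2071-08-07.
Applying '+552 days' to 2071-08-07: counting 552 days forward gives 2073-02-09.
Adding +6 years to 2073-02-09 gives 2079-02-09.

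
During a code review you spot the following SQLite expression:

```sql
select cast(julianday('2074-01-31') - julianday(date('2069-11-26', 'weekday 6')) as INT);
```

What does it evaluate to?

`weekday 6` advances to the next Saturday; 2069-11-26 is a Tuesday, so it moves forward to 2069-11-30.
0 days remain in November 2069 after the 30th (30 − 30).
Full months from December 2069 through December 2073 contribute their day counts.
Then 31 days into January 2074.
Total: 0 + 31 + 31 + 28 + 31 + 30 + 31 + 30 + 31 + 31 + 30 + 31 + 30 + 31 + 31 + 28 + 31 + 30 + 31 + 30 + 31 + 31 + 30 + 31 + 30 + 31 + 31 + 29 + 31 + 30 + 31 + 30 + 31 + 31 + 30 + 31 + 30 + 31 + 31 + 28 + 31 + 30 + 31 + 30 + 31 + 31 + 30 + 31 + 30 + 31 + 31 = 1523.

1523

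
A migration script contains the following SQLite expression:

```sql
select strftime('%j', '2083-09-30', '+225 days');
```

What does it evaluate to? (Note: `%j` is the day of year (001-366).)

First apply '+225 days': 2083-09-30 → 2084-05-12.
Day-of-year for 2084-05-12: days since 2084-01-01 inclusive = 133, zero-padded to 133.

133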